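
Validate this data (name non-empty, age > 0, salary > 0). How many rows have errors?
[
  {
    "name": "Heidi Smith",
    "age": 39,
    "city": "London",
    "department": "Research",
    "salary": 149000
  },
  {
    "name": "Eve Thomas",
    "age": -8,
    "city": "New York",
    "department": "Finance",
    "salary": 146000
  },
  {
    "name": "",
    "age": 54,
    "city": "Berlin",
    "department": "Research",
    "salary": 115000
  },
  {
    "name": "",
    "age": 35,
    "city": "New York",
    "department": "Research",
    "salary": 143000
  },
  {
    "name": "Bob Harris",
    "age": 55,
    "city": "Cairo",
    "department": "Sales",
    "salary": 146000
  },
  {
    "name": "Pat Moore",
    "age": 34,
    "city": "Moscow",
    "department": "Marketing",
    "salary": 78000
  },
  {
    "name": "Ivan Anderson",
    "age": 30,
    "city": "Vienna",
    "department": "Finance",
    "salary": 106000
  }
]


Validating 7 records:
Rules: name non-empty, age > 0, salary > 0

  Row 1 (Heidi Smith): OK
  Row 2 (Eve Thomas): negative age: -8
  Row 3 (???): empty name
  Row 4 (???): empty name
  Row 5 (Bob Harris): OK
  Row 6 (Pat Moore): OK
  Row 7 (Ivan Anderson): OK

Total errors: 3

3 errors


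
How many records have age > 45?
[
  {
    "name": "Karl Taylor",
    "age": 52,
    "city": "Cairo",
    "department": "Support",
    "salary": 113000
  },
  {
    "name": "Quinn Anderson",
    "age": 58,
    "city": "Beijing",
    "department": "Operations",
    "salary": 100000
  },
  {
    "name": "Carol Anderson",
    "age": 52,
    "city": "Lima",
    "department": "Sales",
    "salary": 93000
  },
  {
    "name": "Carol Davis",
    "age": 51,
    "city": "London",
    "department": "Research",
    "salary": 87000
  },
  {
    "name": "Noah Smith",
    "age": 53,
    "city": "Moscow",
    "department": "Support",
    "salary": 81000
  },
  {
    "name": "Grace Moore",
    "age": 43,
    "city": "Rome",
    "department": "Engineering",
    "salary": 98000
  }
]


Data: 6 records
Condition: age > 45

Checking each record:
  Karl Taylor: 52 MATCH
  Quinn Anderson: 58 MATCH
  Carol Anderson: 52 MATCH
  Carol Davis: 51 MATCH
  Noah Smith: 53 MATCH
  Grace Moore: 43

Count: 5

5


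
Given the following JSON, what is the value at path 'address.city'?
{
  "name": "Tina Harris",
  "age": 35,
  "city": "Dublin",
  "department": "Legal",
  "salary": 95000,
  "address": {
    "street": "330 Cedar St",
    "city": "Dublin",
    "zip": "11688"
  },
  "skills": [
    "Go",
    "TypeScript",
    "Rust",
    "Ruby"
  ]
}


Query: address.city
Path: address -> city
Value: Dublin

Dublin


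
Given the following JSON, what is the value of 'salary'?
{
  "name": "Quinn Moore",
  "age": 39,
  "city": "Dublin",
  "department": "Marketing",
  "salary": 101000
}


Looking up field 'salary'
Value: 101000

101000


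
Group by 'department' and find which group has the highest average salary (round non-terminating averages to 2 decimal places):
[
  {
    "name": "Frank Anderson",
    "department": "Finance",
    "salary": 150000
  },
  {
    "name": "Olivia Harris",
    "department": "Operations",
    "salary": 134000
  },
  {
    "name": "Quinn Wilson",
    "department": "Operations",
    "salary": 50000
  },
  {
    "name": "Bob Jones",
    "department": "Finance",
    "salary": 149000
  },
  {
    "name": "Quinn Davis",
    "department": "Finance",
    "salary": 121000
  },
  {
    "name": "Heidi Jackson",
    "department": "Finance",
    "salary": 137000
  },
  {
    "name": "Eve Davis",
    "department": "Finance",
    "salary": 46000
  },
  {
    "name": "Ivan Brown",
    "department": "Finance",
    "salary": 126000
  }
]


Group by: department

Groups:
  Finance: 6 people, avg salary = 729000/6 = $121500
  Operations: 2 people, avg salary = 184000/2 = $92000

Highest average salary: Finance ($121500)

Finance ($121500)


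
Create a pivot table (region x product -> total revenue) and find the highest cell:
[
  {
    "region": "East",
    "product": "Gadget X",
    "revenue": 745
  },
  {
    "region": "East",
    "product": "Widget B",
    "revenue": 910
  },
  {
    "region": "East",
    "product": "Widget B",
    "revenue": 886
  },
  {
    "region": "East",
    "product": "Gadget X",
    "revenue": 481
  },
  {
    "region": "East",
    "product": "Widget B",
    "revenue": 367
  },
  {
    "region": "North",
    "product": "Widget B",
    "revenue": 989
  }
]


Pivot: region (rows) x product (columns) -> total revenue

     Gadget X      Widget B    
East          1226          2163  
North            0           989  

Highest: East / Widget B = $2163

East / Widget B = $2163


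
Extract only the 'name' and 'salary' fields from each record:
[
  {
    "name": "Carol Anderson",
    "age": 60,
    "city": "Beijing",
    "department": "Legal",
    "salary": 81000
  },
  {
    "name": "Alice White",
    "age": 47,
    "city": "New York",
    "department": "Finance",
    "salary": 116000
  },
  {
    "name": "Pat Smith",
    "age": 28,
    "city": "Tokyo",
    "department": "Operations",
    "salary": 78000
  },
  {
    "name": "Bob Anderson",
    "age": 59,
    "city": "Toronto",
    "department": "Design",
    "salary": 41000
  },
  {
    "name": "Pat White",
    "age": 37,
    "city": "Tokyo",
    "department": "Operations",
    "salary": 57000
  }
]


Original: 5 records with fields: name, age, city, department, salary
Keep: ['name', 'salary']
Drop: ['age', 'city', 'department']
Result: 5 records, 2 fields each

[
  {
    "name": "Carol Anderson",
    "salary": 81000
  },
  {
    "name": "Alice White",
    "salary": 116000
  },
  {
    "name": "Pat Smith",
    "salary": 78000
  },
  {
    "name": "Bob Anderson",
    "salary": 41000
  },
  {
    "name": "Pat White",
    "salary": 57000
  }
]


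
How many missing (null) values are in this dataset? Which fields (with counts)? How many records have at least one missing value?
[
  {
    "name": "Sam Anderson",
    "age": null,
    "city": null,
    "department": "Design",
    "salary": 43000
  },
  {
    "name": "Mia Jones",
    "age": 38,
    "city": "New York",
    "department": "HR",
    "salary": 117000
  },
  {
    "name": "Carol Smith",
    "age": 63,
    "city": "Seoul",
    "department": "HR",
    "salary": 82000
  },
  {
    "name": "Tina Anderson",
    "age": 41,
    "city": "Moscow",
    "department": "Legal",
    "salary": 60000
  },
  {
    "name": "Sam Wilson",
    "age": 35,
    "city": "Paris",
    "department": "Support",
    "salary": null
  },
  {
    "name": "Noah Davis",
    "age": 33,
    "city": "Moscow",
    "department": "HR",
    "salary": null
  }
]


Checking for missing (null) values in 6 records:

  Sam Anderson: age, city
  Mia Jones: complete
  Carol Smith: complete
  Tina Anderson: complete
  Sam Wilson: salary
  Noah Davis: salary

Per field:
  name: 0 missing
  age: 1 missing
  city: 1 missing
  department: 0 missing
  salary: 2 missing

Total missing values: 4
Records with any missing: 3

4 missing values (age: 1, city: 1, salary: 2); 3 incomplete records


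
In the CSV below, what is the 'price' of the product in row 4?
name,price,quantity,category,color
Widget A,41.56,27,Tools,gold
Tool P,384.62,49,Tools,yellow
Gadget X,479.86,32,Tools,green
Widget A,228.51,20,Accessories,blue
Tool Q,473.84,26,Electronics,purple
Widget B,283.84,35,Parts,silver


Query: Row 4 ('Widget A'), column 'price'
Value: 228.51

228.51


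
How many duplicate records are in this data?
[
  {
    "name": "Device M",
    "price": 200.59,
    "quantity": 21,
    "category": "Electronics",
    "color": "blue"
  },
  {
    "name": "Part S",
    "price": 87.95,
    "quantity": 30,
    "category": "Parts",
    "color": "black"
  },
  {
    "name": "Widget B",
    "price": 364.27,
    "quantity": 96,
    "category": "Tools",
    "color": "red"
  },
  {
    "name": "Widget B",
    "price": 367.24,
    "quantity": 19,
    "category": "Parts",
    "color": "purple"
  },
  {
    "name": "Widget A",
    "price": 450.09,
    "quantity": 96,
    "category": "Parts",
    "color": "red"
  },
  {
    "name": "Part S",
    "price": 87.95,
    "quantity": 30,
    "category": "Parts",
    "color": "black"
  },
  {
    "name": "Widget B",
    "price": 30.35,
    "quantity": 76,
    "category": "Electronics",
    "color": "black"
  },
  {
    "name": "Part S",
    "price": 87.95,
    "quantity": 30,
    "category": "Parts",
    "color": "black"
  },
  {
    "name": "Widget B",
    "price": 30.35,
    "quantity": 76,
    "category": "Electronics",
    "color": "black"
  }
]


Checking 9 records for duplicates:

  Row 1: Device M ($200.59, qty 21)
  Row 2: Part S ($87.95, qty 30)
  Row 3: Widget B ($364.27, qty 96)
  Row 4: Widget B ($367.24, qty 19)
  Row 5: Widget A ($450.09, qty 96)
  Row 6: Part S ($87.95, qty 30) <-- DUPLICATE
  Row 7: Widget B ($30.35, qty 76)
  Row 8: Part S ($87.95, qty 30) <-- DUPLICATE
  Row 9: Widget B ($30.35, qty 76) <-- DUPLICATE

Duplicates found: 3
Unique records: 6

3 duplicates, 6 unique


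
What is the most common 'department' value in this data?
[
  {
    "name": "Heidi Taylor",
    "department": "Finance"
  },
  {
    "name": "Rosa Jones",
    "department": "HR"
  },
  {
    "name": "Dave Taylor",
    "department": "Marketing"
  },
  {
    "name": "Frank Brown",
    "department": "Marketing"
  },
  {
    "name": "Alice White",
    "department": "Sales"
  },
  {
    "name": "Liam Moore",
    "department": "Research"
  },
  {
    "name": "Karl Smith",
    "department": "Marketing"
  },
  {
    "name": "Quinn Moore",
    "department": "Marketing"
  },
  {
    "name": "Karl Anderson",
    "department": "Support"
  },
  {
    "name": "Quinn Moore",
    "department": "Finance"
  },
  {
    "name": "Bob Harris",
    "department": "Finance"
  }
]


Counting 'department' values across 11 records:

  Marketing: 4 ####
  Finance: 3 ###
  HR: 1 #
  Sales: 1 #
  Research: 1 #
  Support: 1 #

Most common: Marketing (4 times)

Marketing (4 times)


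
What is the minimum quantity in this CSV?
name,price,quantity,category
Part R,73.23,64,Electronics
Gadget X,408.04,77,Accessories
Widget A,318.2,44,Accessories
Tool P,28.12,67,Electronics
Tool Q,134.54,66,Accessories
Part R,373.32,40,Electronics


Computing minimum quantity:
Values: [64, 77, 44, 67, 66, 40]
Min = 40

40


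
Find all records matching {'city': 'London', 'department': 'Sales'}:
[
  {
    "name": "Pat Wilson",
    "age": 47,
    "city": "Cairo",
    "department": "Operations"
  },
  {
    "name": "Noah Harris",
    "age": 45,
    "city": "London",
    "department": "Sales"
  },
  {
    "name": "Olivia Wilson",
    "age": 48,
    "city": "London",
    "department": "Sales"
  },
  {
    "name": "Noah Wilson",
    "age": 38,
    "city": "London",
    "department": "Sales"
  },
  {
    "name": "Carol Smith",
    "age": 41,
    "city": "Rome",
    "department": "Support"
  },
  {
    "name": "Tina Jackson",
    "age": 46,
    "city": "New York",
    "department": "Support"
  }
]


Search criteria: {'city': 'London', 'department': 'Sales'}

Checking 6 records:
  Pat Wilson: {city: Cairo, department: Operations}
  Noah Harris: {city: London, department: Sales} <-- MATCH
  Olivia Wilson: {city: London, department: Sales} <-- MATCH
  Noah Wilson: {city: London, department: Sales} <-- MATCH
  Carol Smith: {city: Rome, department: Support}
  Tina Jackson: {city: New York, department: Support}

Matches: ["Noah Harris", "Olivia Wilson", "Noah Wilson"]

["Noah Harris", "Olivia Wilson", "Noah Wilson"]


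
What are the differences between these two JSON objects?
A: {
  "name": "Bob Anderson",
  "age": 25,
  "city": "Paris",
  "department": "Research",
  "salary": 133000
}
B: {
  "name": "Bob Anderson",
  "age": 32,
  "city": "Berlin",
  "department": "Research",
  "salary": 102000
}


Comparing each field (in key order):
  name: same
  age: DIFFERENT
  city: DIFFERENT
  department: same
  salary: DIFFERENT
Differences:
  age: 25 -> 32
  city: Paris -> Berlin
  salary: 133000 -> 102000

3 field(s) changed

3 changes: age, city, salary


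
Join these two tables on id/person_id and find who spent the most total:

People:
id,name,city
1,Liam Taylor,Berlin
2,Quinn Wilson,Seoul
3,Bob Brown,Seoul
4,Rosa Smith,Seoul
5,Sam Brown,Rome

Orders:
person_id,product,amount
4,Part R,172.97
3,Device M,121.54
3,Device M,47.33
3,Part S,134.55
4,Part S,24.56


Join on: people.id = orders.person_id

Joined rows:
  Rosa Smith (Seoul) bought Part R for $172.97
  Bob Brown (Seoul) bought Device M for $121.54
  Bob Brown (Seoul) bought Device M for $47.33
  Bob Brown (Seoul) bought Part S for $134.55
  Rosa Smith (Seoul) bought Part S for $24.56

Total per person:
  Bob Brown: $303.42
  Rosa Smith: $197.53

Top spender: Bob Brown ($303.42)

Bob Brown ($303.42)


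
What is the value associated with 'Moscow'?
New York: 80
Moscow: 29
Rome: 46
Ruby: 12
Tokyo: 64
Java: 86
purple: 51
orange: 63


Looking up key 'Moscow'
Value: 29

29


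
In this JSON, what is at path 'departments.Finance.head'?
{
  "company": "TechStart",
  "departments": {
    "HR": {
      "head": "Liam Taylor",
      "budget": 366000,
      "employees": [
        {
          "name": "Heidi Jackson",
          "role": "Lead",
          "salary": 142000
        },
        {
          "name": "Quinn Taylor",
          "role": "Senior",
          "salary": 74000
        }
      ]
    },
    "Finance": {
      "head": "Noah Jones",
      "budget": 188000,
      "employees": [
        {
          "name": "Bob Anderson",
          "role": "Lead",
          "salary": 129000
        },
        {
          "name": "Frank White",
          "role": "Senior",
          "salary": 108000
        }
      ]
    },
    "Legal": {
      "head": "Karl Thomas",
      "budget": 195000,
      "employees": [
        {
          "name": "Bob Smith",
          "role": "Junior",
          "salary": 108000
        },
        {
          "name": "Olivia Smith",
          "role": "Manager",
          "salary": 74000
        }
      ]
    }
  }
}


Path: departments.Finance.head

Navigate:
  -> departments
  -> Finance
  -> head = 'Noah Jones'

Noah Jones


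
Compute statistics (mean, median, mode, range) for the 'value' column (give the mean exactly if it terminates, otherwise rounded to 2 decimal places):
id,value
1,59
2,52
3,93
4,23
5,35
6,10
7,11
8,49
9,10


Data: [59, 52, 93, 23, 35, 10, 11, 49, 10]
Count: 9
Sum: 342
Mean: 342/9 = 38
Sorted: [10, 10, 11, 23, 35, 49, 52, 59, 93]
Median: 35.0
Mode: 10 (2 times)
Range: 93 - 10 = 83
Min: 10, Max: 93

mean=38, median=35.0, mode=10, range=83


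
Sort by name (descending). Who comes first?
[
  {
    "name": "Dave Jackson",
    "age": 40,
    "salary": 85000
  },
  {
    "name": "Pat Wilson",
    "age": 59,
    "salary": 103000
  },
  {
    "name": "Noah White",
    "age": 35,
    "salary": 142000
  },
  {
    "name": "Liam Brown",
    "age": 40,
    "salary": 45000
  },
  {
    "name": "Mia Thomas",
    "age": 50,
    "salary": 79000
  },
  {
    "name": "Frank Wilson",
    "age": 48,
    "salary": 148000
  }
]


Sort by: name (descending)

Sorted order:
  1. Pat Wilson (name = Pat Wilson)
  2. Noah White (name = Noah White)
  3. Mia Thomas (name = Mia Thomas)
  4. Liam Brown (name = Liam Brown)
  5. Frank Wilson (name = Frank Wilson)
  6. Dave Jackson (name = Dave Jackson)

First: Pat Wilson

Pat Wilson


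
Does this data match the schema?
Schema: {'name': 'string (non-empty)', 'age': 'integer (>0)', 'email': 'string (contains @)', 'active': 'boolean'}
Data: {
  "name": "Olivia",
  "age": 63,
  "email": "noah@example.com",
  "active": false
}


Validating each field against schema:
  name: OK (non-empty string)
  age: OK (positive integer)
  email: OK (string with @)
  active: OK (boolean)

Result: VALID

VALID


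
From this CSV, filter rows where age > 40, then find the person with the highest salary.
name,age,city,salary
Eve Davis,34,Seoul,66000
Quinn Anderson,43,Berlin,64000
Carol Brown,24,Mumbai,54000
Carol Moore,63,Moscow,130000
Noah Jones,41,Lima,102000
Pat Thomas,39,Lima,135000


Filter: age > 40
Sort by: salary (descending)

Filtered records (3):
  Carol Moore, age 63, salary $130000
  Noah Jones, age 41, salary $102000
  Quinn Anderson, age 43, salary $64000

Highest salary: Carol Moore ($130000)

Carol Moore


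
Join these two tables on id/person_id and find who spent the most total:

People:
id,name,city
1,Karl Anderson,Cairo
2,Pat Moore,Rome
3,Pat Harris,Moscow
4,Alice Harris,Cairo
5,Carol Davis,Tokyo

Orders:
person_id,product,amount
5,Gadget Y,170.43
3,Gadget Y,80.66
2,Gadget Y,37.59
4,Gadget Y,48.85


Join on: people.id = orders.person_id

Joined rows:
  Carol Davis (Tokyo) bought Gadget Y for $170.43
  Pat Harris (Moscow) bought Gadget Y for $80.66
  Pat Moore (Rome) bought Gadget Y for $37.59
  Alice Harris (Cairo) bought Gadget Y for $48.85

Total per person:
  Carol Davis: $170.43
  Pat Harris: $80.66
  Alice Harris: $48.85
  Pat Moore: $37.59

Top spender: Carol Davis ($170.43)

Carol Davis ($170.43)


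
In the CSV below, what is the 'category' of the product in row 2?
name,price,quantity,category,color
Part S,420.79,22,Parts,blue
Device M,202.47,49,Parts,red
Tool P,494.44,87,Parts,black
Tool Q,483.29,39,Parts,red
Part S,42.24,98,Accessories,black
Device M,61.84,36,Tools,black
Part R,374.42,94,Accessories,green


Query: Row 2 ('Device M'), column 'category'
Value: Parts

Parts


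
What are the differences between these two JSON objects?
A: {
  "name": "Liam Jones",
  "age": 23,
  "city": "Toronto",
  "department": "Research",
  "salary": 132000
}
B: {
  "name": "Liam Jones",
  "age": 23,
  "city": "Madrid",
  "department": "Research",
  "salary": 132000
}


Comparing each field (in key order):
  name: same
  age: same
  city: DIFFERENT
  department: same
  salary: same
Differences:
  city: Toronto -> Madrid

1 field(s) changed

1 change: city


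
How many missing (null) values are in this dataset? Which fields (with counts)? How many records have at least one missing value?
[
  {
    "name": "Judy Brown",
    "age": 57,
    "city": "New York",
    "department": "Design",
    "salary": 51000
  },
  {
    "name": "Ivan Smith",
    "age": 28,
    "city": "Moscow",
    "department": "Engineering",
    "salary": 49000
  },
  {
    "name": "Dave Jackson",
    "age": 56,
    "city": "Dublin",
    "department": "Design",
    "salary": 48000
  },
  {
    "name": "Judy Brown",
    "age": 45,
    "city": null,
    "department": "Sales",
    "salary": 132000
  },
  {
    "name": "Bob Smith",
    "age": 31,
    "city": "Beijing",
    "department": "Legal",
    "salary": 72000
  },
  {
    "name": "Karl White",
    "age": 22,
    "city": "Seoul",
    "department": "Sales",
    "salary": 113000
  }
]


Checking for missing (null) values in 6 records:

  Judy Brown: complete
  Ivan Smith: complete
  Dave Jackson: complete
  Judy Brown: city
  Bob Smith: complete
  Karl White: complete

Per field:
  name: 0 missing
  age: 0 missing
  city: 1 missing
  department: 0 missing
  salary: 0 missing

Total missing values: 1
Records with any missing: 1

1 missing values (city: 1); 1 incomplete records


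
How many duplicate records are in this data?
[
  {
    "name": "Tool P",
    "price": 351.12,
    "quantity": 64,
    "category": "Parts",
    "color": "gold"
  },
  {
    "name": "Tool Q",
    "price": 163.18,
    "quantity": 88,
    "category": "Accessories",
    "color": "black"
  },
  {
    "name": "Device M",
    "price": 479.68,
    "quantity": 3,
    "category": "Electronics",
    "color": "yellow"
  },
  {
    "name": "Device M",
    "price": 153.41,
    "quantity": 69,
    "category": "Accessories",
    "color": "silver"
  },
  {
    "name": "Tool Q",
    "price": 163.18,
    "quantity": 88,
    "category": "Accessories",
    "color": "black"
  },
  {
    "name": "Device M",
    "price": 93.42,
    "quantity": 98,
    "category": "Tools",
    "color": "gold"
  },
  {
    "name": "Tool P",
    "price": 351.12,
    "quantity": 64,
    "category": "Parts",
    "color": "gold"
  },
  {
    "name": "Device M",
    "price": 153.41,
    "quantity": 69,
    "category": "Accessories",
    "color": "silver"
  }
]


Checking 8 records for duplicates:

  Row 1: Tool P ($351.12, qty 64)
  Row 2: Tool Q ($163.18, qty 88)
  Row 3: Device M ($479.68, qty 3)
  Row 4: Device M ($153.41, qty 69)
  Row 5: Tool Q ($163.18, qty 88) <-- DUPLICATE
  Row 6: Device M ($93.42, qty 98)
  Row 7: Tool P ($351.12, qty 64) <-- DUPLICATE
  Row 8: Device M ($153.41, qty 69) <-- DUPLICATE

Duplicates found: 3
Unique records: 5

3 duplicates, 5 unique


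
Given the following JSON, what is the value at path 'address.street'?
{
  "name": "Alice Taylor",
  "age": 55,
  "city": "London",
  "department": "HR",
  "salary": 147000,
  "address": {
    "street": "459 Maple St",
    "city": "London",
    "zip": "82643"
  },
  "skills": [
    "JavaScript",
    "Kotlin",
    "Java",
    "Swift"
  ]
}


Query: address.street
Path: address -> street
Value: 459 Maple St

459 Maple St


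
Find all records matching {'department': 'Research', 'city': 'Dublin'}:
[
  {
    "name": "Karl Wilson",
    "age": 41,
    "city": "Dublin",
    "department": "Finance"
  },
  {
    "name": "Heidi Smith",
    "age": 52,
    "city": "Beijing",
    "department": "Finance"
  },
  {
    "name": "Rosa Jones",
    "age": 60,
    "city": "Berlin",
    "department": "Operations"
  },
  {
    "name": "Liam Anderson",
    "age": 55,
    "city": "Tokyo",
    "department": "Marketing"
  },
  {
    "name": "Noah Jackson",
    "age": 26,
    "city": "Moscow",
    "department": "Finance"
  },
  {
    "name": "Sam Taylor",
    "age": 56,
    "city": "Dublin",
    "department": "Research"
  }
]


Search criteria: {'department': 'Research', 'city': 'Dublin'}

Checking 6 records:
  Karl Wilson: {department: Finance, city: Dublin}
  Heidi Smith: {department: Finance, city: Beijing}
  Rosa Jones: {department: Operations, city: Berlin}
  Liam Anderson: {department: Marketing, city: Tokyo}
  Noah Jackson: {department: Finance, city: Moscow}
  Sam Taylor: {department: Research, city: Dublin} <-- MATCH

Matches: ["Sam Taylor"]

["Sam Taylor"]


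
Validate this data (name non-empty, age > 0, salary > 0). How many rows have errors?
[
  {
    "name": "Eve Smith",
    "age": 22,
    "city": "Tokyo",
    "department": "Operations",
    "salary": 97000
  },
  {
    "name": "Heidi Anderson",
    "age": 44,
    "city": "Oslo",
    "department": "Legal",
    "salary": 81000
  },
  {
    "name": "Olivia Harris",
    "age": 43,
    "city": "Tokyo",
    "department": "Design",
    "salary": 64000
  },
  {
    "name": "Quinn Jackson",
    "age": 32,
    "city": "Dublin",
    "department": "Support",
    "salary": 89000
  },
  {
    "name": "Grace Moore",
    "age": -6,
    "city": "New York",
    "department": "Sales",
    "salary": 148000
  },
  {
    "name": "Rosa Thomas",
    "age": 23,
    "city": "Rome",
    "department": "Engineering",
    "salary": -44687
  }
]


Validating 6 records:
Rules: name non-empty, age > 0, salary > 0

  Row 1 (Eve Smith): OK
  Row 2 (Heidi Anderson): OK
  Row 3 (Olivia Harris): OK
  Row 4 (Quinn Jackson): OK
  Row 5 (Grace Moore): negative age: -6
  Row 6 (Rosa Thomas): negative salary: -44687

Total errors: 2

2 errors


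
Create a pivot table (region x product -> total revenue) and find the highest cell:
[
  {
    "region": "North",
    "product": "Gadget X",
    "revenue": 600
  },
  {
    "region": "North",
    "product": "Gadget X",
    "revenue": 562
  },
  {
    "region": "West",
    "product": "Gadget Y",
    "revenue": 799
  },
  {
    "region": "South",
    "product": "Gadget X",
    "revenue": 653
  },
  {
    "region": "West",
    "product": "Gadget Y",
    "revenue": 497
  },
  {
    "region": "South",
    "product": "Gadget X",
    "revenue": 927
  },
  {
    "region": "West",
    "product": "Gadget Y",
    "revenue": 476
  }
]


Pivot: region (rows) x product (columns) -> total revenue

     Gadget X      Gadget Y    
North         1162             0  
South         1580             0  
West             0          1772  

Highest: West / Gadget Y = $1772

West / Gadget Y = $1772


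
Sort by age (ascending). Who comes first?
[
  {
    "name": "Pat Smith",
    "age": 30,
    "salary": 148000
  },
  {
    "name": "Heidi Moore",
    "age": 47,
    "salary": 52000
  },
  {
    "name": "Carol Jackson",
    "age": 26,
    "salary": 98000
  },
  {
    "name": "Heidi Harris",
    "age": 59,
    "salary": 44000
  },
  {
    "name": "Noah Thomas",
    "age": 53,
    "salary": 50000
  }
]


Sort by: age (ascending)

Sorted order:
  1. Carol Jackson (age = 26)
  2. Pat Smith (age = 30)
  3. Heidi Moore (age = 47)
  4. Noah Thomas (age = 53)
  5. Heidi Harris (age = 59)

First: Carol Jackson

Carol Jackson


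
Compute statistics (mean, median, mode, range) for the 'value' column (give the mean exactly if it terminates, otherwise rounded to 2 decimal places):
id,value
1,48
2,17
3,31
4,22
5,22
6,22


Data: [48, 17, 31, 22, 22, 22]
Count: 6
Sum: 162
Mean: 162/6 = 27
Sorted: [17, 22, 22, 22, 31, 48]
Median: 22.0
Mode: 22 (3 times)
Range: 48 - 17 = 31
Min: 17, Max: 48

mean=27, median=22.0, mode=22, range=31


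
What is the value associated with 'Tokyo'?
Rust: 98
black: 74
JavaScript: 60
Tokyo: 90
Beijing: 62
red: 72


Looking up key 'Tokyo'
Value: 90

90


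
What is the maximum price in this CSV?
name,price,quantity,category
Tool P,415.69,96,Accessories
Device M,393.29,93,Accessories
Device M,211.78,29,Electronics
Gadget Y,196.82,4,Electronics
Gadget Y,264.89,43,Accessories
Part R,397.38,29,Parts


Computing maximum price:
Values: [415.69, 393.29, 211.78, 196.82, 264.89, 397.38]
Max = 415.69

415.69


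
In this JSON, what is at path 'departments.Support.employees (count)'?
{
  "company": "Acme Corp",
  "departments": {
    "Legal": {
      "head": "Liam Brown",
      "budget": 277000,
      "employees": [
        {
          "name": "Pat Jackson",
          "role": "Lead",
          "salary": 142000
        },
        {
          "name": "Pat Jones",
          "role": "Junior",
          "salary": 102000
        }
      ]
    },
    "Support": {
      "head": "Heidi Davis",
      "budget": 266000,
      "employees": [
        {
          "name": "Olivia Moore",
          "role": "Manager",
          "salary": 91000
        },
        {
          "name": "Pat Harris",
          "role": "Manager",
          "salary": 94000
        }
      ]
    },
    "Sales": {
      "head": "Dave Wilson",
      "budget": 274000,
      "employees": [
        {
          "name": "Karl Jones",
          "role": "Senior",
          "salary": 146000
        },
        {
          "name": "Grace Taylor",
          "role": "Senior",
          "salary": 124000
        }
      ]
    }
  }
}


Path: departments.Support.employees (count)

Navigate:
  -> departments
  -> Support
  -> employees (array, length 2)

2


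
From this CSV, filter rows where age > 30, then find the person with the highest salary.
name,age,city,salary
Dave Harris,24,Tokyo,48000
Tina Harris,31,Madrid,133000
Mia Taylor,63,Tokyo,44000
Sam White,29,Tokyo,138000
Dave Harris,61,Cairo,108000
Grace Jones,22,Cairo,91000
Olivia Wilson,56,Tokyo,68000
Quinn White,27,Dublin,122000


Filter: age > 30
Sort by: salary (descending)

Filtered records (4):
  Tina Harris, age 31, salary $133000
  Dave Harris, age 61, salary $108000
  Olivia Wilson, age 56, salary $68000
  Mia Taylor, age 63, salary $44000

Highest salary: Tina Harris ($133000)

Tina Harris


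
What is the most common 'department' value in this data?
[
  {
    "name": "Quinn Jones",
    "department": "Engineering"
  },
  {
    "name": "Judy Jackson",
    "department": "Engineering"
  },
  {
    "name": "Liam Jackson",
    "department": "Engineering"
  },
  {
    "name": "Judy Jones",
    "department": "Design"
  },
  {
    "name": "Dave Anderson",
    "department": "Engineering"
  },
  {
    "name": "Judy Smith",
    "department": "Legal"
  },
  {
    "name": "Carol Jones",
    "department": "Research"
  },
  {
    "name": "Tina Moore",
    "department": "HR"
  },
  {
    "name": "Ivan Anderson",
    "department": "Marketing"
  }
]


Counting 'department' values across 9 records:

  Engineering: 4 ####
  Design: 1 #
  Legal: 1 #
  Research: 1 #
  HR: 1 #
  Marketing: 1 #

Most common: Engineering (4 times)

Engineering (4 times)


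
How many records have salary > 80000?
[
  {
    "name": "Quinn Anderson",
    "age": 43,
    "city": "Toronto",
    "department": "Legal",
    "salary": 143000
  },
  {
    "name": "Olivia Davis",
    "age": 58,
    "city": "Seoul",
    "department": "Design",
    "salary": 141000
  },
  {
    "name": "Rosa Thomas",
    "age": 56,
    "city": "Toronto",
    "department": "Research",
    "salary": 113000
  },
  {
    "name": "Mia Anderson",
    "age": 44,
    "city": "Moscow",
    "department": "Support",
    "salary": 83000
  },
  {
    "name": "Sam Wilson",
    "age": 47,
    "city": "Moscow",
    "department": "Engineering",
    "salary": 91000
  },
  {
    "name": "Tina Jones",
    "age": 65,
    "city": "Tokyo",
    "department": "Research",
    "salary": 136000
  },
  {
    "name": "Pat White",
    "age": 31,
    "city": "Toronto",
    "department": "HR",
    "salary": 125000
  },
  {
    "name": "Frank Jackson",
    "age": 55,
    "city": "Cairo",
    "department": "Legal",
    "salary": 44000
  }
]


Data: 8 records
Condition: salary > 80000

Checking each record:
  Quinn Anderson: 143000 MATCH
  Olivia Davis: 141000 MATCH
  Rosa Thomas: 113000 MATCH
  Mia Anderson: 83000 MATCH
  Sam Wilson: 91000 MATCH
  Tina Jones: 136000 MATCH
  Pat White: 125000 MATCH
  Frank Jackson: 44000

Count: 7

7


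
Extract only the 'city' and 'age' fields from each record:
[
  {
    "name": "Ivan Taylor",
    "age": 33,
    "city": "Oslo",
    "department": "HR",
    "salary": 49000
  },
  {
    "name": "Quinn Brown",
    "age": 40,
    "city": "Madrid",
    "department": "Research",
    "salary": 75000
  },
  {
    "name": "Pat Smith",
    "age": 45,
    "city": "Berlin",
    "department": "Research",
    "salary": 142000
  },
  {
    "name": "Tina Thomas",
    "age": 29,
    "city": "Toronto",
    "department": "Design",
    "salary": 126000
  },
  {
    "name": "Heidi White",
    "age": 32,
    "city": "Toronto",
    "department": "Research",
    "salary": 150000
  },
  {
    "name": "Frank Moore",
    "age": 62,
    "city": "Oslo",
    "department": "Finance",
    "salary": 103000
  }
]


Original: 6 records with fields: name, age, city, department, salary
Keep: ['city', 'age']
Drop: ['name', 'department', 'salary']
Result: 6 records, 2 fields each

[
  {
    "city": "Oslo",
    "age": 33
  },
  {
    "city": "Madrid",
    "age": 40
  },
  {
    "city": "Berlin",
    "age": 45
  },
  {
    "city": "Toronto",
    "age": 29
  },
  {
    "city": "Toronto",
    "age": 32
  },
  {
    "city": "Oslo",
    "age": 62
  }
]


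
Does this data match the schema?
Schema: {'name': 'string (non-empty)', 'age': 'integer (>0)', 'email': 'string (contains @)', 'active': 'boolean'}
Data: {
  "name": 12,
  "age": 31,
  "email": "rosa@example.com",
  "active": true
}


Validating each field against schema:
  name: FAIL (12 is not a string)
  age: OK (positive integer)
  email: OK (string with @)
  active: OK (boolean)

Result: INVALID (1 error: name)

INVALID (1 error: name)


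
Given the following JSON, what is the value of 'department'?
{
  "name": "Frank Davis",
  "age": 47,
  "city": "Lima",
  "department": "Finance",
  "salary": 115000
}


Looking up field 'department'
Value: Finance

Finance


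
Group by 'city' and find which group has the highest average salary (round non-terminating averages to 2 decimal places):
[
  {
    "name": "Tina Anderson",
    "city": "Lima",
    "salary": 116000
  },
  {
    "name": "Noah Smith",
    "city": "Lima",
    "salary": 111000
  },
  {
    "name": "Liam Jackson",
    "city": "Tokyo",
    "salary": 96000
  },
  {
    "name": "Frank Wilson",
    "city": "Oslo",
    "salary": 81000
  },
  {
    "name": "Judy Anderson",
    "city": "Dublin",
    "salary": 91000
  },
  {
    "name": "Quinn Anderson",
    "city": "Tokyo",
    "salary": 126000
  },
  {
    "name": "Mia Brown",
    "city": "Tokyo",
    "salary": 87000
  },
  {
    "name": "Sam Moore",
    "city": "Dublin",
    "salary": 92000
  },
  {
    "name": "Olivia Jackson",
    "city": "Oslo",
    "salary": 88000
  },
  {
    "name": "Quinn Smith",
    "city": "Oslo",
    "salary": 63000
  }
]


Group by: city

Groups:
  Dublin: 2 people, avg salary = 183000/2 = $91500
  Lima: 2 people, avg salary = 227000/2 = $113500
  Oslo: 3 people, avg salary = 232000/3 ≈ $77333.33
  Tokyo: 3 people, avg salary = 309000/3 = $103000

Highest average salary: Lima ($113500)

Lima ($113500)


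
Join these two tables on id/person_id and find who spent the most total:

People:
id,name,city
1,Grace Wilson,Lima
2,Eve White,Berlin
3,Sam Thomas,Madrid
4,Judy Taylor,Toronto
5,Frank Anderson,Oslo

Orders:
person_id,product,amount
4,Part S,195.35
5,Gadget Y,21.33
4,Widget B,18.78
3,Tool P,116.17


Join on: people.id = orders.person_id

Joined rows:
  Judy Taylor (Toronto) bought Part S for $195.35
  Frank Anderson (Oslo) bought Gadget Y for $21.33
  Judy Taylor (Toronto) bought Widget B for $18.78
  Sam Thomas (Madrid) bought Tool P for $116.17

Total per person:
  Judy Taylor: $214.13
  Sam Thomas: $116.17
  Frank Anderson: $21.33

Top spender: Judy Taylor ($214.13)

Judy Taylor ($214.13)


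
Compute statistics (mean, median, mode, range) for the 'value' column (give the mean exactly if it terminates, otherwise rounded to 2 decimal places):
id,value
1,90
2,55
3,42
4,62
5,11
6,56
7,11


Data: [90, 55, 42, 62, 11, 56, 11]
Count: 7
Sum: 327
Mean: 327/7 ≈ 46.71 (rounded to 2 decimal places)
Sorted: [11, 11, 42, 55, 56, 62, 90]
Median: 55.0
Mode: 11 (2 times)
Range: 90 - 11 = 79
Min: 11, Max: 90

mean≈46.71, median=55.0, mode=11, range=79


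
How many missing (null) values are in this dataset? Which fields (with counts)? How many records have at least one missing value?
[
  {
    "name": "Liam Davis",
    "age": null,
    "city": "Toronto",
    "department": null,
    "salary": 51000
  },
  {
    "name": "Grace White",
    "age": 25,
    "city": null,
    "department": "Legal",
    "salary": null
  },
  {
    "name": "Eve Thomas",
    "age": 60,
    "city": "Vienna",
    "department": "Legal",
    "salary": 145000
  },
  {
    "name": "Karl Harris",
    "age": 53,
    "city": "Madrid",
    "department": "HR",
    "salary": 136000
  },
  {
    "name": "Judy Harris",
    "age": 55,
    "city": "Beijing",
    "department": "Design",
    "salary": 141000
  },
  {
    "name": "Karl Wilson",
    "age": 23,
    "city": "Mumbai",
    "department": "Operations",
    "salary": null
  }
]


Checking for missing (null) values in 6 records:

  Liam Davis: age, department
  Grace White: city, salary
  Eve Thomas: complete
  Karl Harris: complete
  Judy Harris: complete
  Karl Wilson: salary

Per field:
  name: 0 missing
  age: 1 missing
  city: 1 missing
  department: 1 missing
  salary: 2 missing

Total missing values: 5
Records with any missing: 3

5 missing values (age: 1, city: 1, department: 1, salary: 2); 3 incomplete records


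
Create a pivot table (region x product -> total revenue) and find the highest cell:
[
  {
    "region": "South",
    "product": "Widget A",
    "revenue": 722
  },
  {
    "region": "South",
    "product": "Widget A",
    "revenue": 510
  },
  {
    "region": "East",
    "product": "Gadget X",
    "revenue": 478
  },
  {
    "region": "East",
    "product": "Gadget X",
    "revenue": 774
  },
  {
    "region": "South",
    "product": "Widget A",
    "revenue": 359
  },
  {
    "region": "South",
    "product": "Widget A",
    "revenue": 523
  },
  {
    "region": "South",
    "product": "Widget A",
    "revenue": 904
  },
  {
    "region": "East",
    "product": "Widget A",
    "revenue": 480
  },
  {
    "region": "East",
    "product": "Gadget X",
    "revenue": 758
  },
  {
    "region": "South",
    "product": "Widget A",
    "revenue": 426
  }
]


Pivot: region (rows) x product (columns) -> total revenue

     Gadget X      Widget A    
East          2010           480  
South            0          3444  

Highest: South / Widget A = $3444

South / Widget A = $3444


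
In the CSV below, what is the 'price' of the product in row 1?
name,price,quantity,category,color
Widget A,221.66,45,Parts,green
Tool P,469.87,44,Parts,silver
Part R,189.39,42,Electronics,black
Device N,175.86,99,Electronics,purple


Query: Row 1 ('Widget A'), column 'price'
Value: 221.66

221.66


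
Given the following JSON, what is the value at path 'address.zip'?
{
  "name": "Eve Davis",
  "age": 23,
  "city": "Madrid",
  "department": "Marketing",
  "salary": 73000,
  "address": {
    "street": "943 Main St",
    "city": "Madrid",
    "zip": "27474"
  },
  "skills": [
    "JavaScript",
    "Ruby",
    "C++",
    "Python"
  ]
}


Query: address.zip
Path: address -> zip
Value: 27474

27474


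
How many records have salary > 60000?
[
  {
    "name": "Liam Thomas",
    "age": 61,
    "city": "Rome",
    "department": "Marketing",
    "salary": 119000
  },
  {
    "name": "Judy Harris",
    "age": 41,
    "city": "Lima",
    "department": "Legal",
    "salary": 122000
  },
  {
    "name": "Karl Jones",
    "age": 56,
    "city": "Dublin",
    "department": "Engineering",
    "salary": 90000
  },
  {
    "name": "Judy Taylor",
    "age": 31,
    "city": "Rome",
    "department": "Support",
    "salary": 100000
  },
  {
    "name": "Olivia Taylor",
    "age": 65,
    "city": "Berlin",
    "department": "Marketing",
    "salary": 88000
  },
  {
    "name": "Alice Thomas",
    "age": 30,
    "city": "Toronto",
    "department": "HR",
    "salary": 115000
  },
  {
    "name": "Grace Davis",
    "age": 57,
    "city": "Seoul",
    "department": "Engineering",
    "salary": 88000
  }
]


Data: 7 records
Condition: salary > 60000

Checking each record:
  Liam Thomas: 119000 MATCH
  Judy Harris: 122000 MATCH
  Karl Jones: 90000 MATCH
  Judy Taylor: 100000 MATCH
  Olivia Taylor: 88000 MATCH
  Alice Thomas: 115000 MATCH
  Grace Davis: 88000 MATCH

Count: 7

7


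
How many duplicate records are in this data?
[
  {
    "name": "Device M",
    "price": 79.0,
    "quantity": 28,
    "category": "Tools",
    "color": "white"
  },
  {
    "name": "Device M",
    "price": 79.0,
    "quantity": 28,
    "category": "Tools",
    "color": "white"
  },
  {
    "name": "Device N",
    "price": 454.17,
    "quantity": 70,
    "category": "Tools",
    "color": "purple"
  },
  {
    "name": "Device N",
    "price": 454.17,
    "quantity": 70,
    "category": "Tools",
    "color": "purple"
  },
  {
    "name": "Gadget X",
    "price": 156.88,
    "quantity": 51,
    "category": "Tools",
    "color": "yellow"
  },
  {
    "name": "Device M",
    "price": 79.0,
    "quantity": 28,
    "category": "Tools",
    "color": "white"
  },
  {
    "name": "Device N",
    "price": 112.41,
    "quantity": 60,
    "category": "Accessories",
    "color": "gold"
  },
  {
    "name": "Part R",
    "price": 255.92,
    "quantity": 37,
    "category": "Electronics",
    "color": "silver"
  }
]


Checking 8 records for duplicates:

  Row 1: Device M ($79.0, qty 28)
  Row 2: Device M ($79.0, qty 28) <-- DUPLICATE
  Row 3: Device N ($454.17, qty 70)
  Row 4: Device N ($454.17, qty 70) <-- DUPLICATE
  Row 5: Gadget X ($156.88, qty 51)
  Row 6: Device M ($79.0, qty 28) <-- DUPLICATE
  Row 7: Device N ($112.41, qty 60)
  Row 8: Part R ($255.92, qty 37)

Duplicates found: 3
Unique records: 5

3 duplicates, 5 unique


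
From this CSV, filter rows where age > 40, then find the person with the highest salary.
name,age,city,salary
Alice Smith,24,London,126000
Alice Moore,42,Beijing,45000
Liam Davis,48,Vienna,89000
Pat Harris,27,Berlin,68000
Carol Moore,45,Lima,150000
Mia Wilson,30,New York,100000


Filter: age > 40
Sort by: salary (descending)

Filtered records (3):
  Carol Moore, age 45, salary $150000
  Liam Davis, age 48, salary $89000
  Alice Moore, age 42, salary $45000

Highest salary: Carol Moore ($150000)

Carol Moore


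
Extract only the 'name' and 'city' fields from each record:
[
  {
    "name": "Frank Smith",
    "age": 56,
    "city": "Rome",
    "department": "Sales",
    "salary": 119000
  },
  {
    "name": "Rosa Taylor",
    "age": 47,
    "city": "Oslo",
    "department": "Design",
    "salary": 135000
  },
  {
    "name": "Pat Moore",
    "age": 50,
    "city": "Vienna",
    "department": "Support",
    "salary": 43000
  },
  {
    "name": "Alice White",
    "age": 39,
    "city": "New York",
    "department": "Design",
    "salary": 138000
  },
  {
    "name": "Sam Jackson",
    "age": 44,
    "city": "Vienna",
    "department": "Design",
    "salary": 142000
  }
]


Original: 5 records with fields: name, age, city, department, salary
Keep: ['name', 'city']
Drop: ['age', 'department', 'salary']
Result: 5 records, 2 fields each

[
  {
    "name": "Frank Smith",
    "city": "Rome"
  },
  {
    "name": "Rosa Taylor",
    "city": "Oslo"
  },
  {
    "name": "Pat Moore",
    "city": "Vienna"
  },
  {
    "name": "Alice White",
    "city": "New York"
  },
  {
    "name": "Sam Jackson",
    "city": "Vienna"
  }
]
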